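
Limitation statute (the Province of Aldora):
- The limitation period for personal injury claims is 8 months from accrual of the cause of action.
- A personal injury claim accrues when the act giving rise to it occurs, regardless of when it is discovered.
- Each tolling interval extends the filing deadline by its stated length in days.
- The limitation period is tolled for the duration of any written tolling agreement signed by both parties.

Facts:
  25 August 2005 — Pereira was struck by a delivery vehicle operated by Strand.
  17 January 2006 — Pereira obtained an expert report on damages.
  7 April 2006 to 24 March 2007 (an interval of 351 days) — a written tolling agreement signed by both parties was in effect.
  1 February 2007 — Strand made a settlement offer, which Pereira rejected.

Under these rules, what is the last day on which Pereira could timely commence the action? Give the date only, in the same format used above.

11 April 2007

The cause of action accrued on 25 August 2005, the date of the act.
The untolled deadline — 8 months after 25 August 2005 — is 25 April 2006.
Because the written tolling agreement ran from 7 April 2006 to 24 March 2007, the deadline is extended by 351 days to 11 April 2007.
The other events in the timeline have no effect on the limitation period under the stated rules.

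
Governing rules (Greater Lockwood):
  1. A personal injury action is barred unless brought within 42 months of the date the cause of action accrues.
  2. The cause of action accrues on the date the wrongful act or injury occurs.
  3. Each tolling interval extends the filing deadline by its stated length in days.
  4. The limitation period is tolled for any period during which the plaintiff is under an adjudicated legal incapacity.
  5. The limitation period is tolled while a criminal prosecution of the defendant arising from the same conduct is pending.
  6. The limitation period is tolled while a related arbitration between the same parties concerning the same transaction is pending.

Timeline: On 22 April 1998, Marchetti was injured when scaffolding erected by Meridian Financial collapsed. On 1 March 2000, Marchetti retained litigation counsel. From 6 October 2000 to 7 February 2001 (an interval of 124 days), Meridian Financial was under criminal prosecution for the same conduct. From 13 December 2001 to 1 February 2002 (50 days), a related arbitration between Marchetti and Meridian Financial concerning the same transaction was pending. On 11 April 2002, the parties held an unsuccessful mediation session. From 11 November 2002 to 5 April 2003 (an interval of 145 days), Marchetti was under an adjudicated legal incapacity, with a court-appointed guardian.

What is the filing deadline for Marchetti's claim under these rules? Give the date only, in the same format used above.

14 April 2002

The cause of action accrued on 22 April 1998, the date of the act.
The untolled deadline — 42 months after 22 April 1998 — is 22 October 2001.
The period was tolled for 124 days by the pending criminal prosecution (6 October 2000 to 7 February 2001), pushing the deadline to 23 February 2002.
The pending related arbitration from 13 December 2001 to 1 February 2002 tolled the period for 50 days, extending the deadline to 14 April 2002.
The plaintiff's legal incapacity starting 11 November 2002 came too late — the period had run on 14 April 2002 — and so does not extend the deadline.
The other events in the timeline have no effect on the limitation period under the stated rules.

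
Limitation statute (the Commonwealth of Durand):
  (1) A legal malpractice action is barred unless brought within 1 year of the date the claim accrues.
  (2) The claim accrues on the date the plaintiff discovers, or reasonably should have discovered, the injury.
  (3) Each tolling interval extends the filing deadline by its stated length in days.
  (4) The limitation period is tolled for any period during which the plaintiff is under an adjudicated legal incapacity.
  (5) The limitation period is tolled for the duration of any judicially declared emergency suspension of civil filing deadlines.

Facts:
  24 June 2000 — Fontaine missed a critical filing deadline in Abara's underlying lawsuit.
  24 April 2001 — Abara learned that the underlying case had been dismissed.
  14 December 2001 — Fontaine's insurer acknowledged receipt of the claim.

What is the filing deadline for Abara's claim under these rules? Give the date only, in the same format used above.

Accrual is tied to discovery, so the period began on 24 April 2001 rather than on 24 June 2000 when the act occurred.
Adding the 1 year base period to 24 April 2001 gives a deadline of 24 April 2002, before any tolling.
Nothing else in the chronology tolls or restarts the period.

24 April 2002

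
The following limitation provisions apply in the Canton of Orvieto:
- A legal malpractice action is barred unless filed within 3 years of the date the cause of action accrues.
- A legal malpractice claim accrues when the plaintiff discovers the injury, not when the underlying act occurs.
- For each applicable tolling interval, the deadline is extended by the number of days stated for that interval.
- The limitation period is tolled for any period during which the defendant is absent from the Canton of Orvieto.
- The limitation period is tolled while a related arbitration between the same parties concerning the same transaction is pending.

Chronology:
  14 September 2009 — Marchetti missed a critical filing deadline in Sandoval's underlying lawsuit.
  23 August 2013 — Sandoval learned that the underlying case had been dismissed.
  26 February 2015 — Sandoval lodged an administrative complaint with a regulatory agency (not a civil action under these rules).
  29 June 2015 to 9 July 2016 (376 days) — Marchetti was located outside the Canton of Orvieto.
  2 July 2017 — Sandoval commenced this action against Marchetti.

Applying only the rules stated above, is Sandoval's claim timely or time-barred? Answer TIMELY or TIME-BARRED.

TIMELY

The claim did not accrue until Sandoval discovered the injury on 23 August 2013; the 14 September 2009 act date does not start the clock under the stated rule.
The untolled deadline — 3 years after 23 August 2013 — is 23 August 2016.
The period was tolled for 376 days by the defendant's absence from the jurisdiction (29 June 2015 to 9 July 2016), pushing the deadline to 3 September 2017.
None of the other events listed affects the running of the period under the stated rules.
Sandoval filed on 2 July 2017, before the 3 September 2017 deadline, so the action is timely.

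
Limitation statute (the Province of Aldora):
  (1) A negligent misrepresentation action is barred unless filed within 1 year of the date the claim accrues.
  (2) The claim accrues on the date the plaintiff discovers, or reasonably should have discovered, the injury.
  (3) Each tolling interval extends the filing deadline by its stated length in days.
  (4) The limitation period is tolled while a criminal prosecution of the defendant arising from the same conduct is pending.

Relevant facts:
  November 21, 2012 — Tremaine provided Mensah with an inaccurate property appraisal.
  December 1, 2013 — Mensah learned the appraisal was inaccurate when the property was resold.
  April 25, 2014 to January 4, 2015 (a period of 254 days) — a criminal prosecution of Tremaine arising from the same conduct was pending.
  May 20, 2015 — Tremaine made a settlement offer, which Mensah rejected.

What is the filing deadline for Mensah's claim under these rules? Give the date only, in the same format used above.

August 12, 2015

Accrual is tied to discovery, so the period began on December 1, 2013 rather than on November 21, 2012 when the act occurred.
1 year from December 1, 2013 is December 1, 2014.
The period was tolled for 254 days by the pending criminal prosecution (April 25, 2014 to January 4, 2015), pushing the deadline to August 12, 2015.
Nothing else in the chronology tolls or restarts the period.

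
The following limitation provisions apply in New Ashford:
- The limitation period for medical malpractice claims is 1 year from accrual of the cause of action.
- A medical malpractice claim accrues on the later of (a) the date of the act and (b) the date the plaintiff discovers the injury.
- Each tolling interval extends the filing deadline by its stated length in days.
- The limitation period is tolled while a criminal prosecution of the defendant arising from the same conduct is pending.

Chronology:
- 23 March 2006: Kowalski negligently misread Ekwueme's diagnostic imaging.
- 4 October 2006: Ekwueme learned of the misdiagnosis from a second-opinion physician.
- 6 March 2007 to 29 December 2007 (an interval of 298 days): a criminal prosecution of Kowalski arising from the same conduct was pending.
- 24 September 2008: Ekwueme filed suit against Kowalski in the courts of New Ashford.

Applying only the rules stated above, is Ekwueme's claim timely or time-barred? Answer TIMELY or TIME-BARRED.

The claim accrued on 4 October 2006 — the later of the 23 March 2006 act and the 4 October 2006 discovery.
The untolled deadline — 1 year after 4 October 2006 — is 4 October 2007.
The pending criminal prosecution from 6 March 2007 to 29 December 2007 tolled the period for 298 days, extending the deadline to 28 July 2008.
Filing on 24 September 2008 missed the 28 July 2008 deadline — the action is time-barred.

TIME-BARRED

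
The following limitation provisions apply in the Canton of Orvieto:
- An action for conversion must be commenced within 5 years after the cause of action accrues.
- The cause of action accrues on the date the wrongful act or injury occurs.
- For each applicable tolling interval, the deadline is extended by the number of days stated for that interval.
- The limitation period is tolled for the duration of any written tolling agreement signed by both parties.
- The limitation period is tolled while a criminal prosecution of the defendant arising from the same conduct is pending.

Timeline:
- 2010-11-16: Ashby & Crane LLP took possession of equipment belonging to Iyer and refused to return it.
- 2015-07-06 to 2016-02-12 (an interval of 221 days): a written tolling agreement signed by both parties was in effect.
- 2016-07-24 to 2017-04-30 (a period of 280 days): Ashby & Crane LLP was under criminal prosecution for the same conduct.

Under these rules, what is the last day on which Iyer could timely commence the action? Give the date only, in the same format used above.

The claim accrued on 2010-11-16, when the wrongful act occurred.
The untolled deadline — 5 years after 2010-11-16 — is 2015-11-16.
Because the written tolling agreement ran from 2015-07-06 to 2016-02-12, the deadline is extended by 221 days to 2016-06-24.
The pending criminal prosecution starting 2016-07-24 came too late — the period had run on 2016-06-24 — and so does not extend the deadline.

2016-06-24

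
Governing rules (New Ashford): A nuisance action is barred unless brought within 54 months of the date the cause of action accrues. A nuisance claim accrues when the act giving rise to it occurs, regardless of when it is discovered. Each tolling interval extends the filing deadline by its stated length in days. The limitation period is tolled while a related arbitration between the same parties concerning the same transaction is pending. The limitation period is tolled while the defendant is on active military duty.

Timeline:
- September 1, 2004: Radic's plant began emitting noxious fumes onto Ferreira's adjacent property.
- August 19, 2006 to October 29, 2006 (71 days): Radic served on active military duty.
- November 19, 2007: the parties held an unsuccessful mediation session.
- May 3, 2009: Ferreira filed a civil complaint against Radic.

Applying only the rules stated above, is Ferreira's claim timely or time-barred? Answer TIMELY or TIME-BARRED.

TIMELY

The claim accrued on September 1, 2004, when the wrongful act occurred.
54 months from September 1, 2004 is March 1, 2009.
Because the defendant's active military service ran from August 19, 2006 to October 29, 2006, the deadline is extended by 71 days to May 11, 2009.
The other events in the timeline have no effect on the limitation period under the stated rules.
The May 3, 2009 filing precedes the May 11, 2009 deadline; the claim is timely.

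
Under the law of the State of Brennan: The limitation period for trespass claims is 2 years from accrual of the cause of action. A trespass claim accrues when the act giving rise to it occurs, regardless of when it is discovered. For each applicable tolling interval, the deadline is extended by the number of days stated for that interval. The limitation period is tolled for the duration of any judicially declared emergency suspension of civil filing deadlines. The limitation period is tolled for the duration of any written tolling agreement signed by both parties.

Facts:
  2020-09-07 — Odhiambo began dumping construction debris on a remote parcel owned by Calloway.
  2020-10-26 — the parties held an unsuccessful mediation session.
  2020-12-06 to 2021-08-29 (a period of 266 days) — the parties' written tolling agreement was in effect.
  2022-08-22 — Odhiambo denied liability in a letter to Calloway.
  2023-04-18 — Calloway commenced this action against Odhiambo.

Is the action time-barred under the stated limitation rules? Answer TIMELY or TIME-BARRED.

The claim accrued on 2020-09-07, when the wrongful act occurred.
The untolled deadline — 2 years after 2020-09-07 — is 2022-09-07.
Because the written tolling agreement ran from 2020-12-06 to 2021-08-29, the deadline is extended by 266 days to 2023-05-31.
None of the other events listed affects the running of the period under the stated rules.
Filing on 2023-04-18 beat the 2023-05-31 deadline — the action is timely.

TIMELY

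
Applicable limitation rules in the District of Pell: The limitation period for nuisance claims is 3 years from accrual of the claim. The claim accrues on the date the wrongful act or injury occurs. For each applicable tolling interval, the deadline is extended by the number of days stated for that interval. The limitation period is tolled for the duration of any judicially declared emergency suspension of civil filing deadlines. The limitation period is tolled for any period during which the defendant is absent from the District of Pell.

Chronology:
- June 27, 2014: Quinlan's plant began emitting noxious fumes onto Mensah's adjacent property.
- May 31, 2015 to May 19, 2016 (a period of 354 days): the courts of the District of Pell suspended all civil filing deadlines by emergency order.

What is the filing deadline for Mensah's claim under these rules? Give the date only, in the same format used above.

June 16, 2018

The limitation period began to run on June 27, 2014.
Adding the 3 years base period to June 27, 2014 gives a deadline of June 27, 2017, before any tolling.
The period was tolled for 354 days by the emergency suspension of filing deadlines (May 31, 2015 to May 19, 2016), pushing the deadline to June 16, 2018.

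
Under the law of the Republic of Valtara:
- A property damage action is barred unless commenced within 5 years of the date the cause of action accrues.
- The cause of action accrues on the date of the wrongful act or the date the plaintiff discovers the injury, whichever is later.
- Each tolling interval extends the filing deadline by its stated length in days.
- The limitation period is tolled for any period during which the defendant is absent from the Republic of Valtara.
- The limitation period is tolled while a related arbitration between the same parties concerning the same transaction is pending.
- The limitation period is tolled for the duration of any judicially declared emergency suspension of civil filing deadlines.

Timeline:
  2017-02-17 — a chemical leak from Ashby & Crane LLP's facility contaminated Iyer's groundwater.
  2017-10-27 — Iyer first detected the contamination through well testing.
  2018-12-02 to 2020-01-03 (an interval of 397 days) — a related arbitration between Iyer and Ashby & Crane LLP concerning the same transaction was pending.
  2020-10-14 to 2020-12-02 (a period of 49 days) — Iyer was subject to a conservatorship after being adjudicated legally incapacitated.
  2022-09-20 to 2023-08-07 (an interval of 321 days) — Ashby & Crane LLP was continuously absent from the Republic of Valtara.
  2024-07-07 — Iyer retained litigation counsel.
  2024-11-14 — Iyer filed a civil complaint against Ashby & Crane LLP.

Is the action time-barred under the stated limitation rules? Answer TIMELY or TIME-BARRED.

TIME-BARRED

Because discovery on 2017-10-27 post-dates the 2017-02-17 act, accrual under the later-of rule falls on 2017-10-27.
5 years from 2017-10-27 is 2022-10-27.
Because the pending related arbitration ran from 2018-12-02 to 2020-01-03, the deadline is extended by 397 days to 2023-11-28.
The period was tolled for 321 days by the defendant's absence from the jurisdiction (2022-09-20 to 2023-08-07), pushing the deadline to 2024-10-14.
The plaintiff's legal incapacity from 2020-10-14 to 2020-12-02 does not toll the period, because no stated rule makes the plaintiff's incapacity a tolling event.
The other events in the timeline have no effect on the limitation period under the stated rules.
The 2024-11-14 filing falls after the 2024-10-14 deadline; the claim is time-barred.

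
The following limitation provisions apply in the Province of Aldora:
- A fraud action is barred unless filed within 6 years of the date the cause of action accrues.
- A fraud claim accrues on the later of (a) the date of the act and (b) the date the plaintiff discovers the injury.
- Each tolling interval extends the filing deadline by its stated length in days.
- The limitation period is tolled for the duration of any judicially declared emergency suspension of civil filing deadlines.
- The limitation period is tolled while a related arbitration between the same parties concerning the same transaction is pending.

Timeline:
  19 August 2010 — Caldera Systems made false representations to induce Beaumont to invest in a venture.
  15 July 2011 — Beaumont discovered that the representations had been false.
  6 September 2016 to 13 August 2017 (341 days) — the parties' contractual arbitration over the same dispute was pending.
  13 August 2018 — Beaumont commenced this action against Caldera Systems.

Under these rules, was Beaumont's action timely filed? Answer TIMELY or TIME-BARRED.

Because discovery on 15 July 2011 post-dates the 19 August 2010 act, accrual under the later-of rule falls on 15 July 2011.
Adding the 6 years base period to 15 July 2011 gives a deadline of 15 July 2017, before any tolling.
The period was tolled for 341 days by the pending related arbitration (6 September 2016 to 13 August 2017), pushing the deadline to 21 June 2018.
The 13 August 2018 filing falls after the 21 June 2018 deadline; the claim is time-barred.

TIME-BARRED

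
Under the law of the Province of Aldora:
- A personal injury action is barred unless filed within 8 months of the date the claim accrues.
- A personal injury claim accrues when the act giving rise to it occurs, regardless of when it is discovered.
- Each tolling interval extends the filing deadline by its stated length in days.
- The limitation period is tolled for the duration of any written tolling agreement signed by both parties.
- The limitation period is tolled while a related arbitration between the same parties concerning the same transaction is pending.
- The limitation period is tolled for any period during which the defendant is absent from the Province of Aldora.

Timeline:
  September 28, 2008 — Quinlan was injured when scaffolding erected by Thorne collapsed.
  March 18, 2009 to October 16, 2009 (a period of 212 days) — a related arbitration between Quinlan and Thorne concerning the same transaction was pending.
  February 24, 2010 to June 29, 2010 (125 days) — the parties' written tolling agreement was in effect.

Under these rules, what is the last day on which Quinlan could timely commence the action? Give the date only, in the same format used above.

The claim accrued on September 28, 2008, when the wrongful act occurred.
The untolled deadline — 8 months after September 28, 2008 — is May 28, 2009.
Because the pending related arbitration ran from March 18, 2009 to October 16, 2009, the deadline is extended by 212 days to December 26, 2009.
By the time the written tolling agreement began on February 24, 2010, the limitation period had already expired on December 26, 2009; that interval cannot revive it.

December 26, 2009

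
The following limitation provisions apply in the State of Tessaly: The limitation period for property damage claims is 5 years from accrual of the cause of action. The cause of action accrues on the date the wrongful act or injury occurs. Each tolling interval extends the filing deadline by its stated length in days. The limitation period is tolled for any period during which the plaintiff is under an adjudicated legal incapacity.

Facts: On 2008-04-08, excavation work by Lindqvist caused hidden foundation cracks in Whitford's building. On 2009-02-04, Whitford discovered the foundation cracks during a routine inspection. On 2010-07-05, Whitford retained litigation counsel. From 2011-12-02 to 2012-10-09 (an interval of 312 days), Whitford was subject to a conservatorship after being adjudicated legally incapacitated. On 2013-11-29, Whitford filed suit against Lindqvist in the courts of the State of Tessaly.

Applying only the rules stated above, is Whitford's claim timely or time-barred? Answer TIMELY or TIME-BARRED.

Accrual is governed by the date of the act, so the period began to run on 2008-04-08; the later discovery on 2009-02-04 is irrelevant under the stated rule.
The untolled deadline — 5 years after 2008-04-08 — is 2013-04-08.
The plaintiff's legal incapacity from 2011-12-02 to 2012-10-09 tolled the period for 312 days, extending the deadline to 2014-02-14.
Nothing else in the chronology tolls or restarts the period.
Filing on 2013-11-29 beat the 2014-02-14 deadline — the action is timely.

TIMELY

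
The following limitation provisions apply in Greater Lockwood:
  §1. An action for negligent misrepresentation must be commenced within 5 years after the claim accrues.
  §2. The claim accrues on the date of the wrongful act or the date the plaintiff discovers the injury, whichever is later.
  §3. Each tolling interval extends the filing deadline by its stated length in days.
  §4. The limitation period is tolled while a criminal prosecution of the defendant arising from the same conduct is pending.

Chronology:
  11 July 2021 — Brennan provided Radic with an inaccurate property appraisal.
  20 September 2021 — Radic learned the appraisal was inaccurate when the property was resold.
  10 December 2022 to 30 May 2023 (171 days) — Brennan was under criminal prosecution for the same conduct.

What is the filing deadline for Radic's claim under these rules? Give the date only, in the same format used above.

10 March 2027

The claim accrued on 20 September 2021 — the later of the 11 July 2021 act and the 20 September 2021 discovery.
5 years from 20 September 2021 is 20 September 2026.
Because the pending criminal prosecution ran from 10 December 2022 to 30 May 2023, the deadline is extended by 171 days to 10 March 2027.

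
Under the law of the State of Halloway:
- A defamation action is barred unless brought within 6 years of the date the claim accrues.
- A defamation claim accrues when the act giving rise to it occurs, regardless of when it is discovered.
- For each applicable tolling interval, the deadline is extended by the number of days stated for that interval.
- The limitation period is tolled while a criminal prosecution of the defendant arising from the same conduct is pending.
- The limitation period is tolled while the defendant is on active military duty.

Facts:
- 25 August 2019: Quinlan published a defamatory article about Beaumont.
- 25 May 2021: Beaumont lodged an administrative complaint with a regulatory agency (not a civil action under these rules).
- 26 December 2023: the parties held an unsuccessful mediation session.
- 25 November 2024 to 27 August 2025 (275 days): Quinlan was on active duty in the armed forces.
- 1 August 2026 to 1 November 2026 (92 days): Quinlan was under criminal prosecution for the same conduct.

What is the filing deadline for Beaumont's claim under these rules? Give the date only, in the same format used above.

27 May 2026

The limitation period began to run on 25 August 2019.
The untolled deadline — 6 years after 25 August 2019 — is 25 August 2025.
The defendant's active military service from 25 November 2024 to 27 August 2025 tolled the period for 275 days, extending the deadline to 27 May 2026.
The pending criminal prosecution starting 1 August 2026 came too late — the period had run on 27 May 2026 — and so does not extend the deadline.
The other events in the timeline have no effect on the limitation period under the stated rules.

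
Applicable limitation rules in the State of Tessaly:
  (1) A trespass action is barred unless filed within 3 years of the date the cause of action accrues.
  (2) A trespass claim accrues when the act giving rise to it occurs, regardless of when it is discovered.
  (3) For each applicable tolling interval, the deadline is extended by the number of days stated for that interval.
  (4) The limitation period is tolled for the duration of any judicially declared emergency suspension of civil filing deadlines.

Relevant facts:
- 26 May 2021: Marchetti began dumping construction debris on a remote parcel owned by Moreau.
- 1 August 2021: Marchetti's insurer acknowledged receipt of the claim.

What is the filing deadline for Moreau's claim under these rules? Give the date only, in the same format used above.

The claim accrued on 26 May 2021, when the wrongful act occurred.
The untolled deadline — 3 years after 26 May 2021 — is 26 May 2024.
None of the other events listed affects the running of the period under the stated rules.

26 May 2024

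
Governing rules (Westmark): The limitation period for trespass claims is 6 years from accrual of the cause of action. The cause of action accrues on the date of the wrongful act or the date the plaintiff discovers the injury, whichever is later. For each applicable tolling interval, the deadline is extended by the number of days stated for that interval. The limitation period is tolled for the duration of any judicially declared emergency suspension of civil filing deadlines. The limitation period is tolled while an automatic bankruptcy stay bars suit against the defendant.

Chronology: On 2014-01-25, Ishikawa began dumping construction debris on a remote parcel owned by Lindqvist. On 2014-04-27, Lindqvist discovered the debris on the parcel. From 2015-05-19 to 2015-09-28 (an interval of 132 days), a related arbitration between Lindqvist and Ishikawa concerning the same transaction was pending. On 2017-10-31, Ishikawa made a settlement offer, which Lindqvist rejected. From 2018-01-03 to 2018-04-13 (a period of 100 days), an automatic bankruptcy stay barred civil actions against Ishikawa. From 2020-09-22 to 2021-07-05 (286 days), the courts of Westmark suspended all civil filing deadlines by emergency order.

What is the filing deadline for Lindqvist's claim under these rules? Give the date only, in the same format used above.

The claim accrued on 2014-04-27 — the later of the 2014-01-25 act and the 2014-04-27 discovery.
The untolled deadline — 6 years after 2014-04-27 — is 2020-04-27.
Because the automatic bankruptcy stay ran from 2018-01-03 to 2018-04-13, the deadline is extended by 100 days to 2020-08-05.
By the time the emergency suspension of filing deadlines began on 2020-09-22, the limitation period had already expired on 2020-08-05; that interval cannot revive it.
The pending related arbitration from 2015-05-19 to 2015-09-28 does not toll the period, because no stated rule makes a pending arbitration a tolling event.
The other events in the timeline have no effect on the limitation period under the stated rules.

2020-08-05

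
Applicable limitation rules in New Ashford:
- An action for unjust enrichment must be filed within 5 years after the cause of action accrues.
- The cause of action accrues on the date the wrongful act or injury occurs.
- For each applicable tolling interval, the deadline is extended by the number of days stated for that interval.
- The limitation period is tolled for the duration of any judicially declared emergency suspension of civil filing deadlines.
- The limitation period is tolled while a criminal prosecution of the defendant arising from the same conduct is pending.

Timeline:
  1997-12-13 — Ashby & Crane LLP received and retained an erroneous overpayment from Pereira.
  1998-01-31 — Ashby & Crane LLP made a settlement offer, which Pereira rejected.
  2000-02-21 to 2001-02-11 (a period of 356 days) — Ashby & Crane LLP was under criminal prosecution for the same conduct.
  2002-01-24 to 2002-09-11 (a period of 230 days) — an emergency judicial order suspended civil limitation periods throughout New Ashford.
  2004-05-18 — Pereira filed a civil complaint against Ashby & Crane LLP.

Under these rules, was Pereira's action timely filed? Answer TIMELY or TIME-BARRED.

TIMELY

The cause of action accrued on 1997-12-13, the date of the act.
The untolled deadline — 5 years after 1997-12-13 — is 2002-12-13.
The pending criminal prosecution from 2000-02-21 to 2001-02-11 tolled the period for 356 days, extending the deadline to 2003-12-04.
The period was tolled for 230 days by the emergency suspension of filing deadlines (2002-01-24 to 2002-09-11), pushing the deadline to 2004-07-21.
The other events in the timeline have no effect on the limitation period under the stated rules.
Filing on 2004-05-18 beat the 2004-07-21 deadline — the action is timely.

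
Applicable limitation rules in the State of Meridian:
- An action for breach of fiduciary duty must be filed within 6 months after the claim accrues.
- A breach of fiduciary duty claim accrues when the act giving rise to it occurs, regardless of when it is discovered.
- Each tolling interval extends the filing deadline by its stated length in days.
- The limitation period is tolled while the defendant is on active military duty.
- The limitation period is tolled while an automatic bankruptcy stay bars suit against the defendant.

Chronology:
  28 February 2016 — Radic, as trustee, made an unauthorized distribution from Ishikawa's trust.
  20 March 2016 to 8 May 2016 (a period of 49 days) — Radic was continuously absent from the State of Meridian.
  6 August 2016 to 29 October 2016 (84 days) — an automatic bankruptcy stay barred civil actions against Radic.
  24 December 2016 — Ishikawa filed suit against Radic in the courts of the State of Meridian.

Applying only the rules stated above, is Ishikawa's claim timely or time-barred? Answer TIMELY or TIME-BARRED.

TIME-BARRED

The claim accrued on 28 February 2016, the date of the act.
Adding the 6 months base period to 28 February 2016 gives a deadline of 28 August 2016, before any tolling.
The automatic bankruptcy stay from 6 August 2016 to 29 October 2016 tolled the period for 84 days, extending the deadline to 20 November 2016.
The defendant's absence from the jurisdiction from 20 March 2016 to 8 May 2016 does not toll the period, because no stated rule makes the defendant's absence a tolling event.
The 24 December 2016 filing falls after the 20 November 2016 deadline; the claim is time-barred.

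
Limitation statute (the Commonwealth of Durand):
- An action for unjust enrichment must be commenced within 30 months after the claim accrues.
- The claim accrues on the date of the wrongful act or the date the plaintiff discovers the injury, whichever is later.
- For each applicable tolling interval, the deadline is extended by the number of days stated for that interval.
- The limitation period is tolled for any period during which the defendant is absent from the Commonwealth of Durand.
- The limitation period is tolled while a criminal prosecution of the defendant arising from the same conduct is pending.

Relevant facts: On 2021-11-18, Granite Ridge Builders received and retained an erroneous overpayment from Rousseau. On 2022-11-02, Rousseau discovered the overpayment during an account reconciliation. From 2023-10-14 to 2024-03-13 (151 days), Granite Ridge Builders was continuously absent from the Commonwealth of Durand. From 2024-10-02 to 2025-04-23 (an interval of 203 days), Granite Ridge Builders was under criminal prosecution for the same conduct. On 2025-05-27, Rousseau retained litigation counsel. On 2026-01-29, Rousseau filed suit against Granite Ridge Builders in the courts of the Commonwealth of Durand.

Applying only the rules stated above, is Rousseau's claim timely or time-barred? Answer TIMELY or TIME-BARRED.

The claim accrued on 2022-11-02 — the later of the 2021-11-18 act and the 2022-11-02 discovery.
30 months from 2022-11-02 is 2025-05-02.
The defendant's absence from the jurisdiction from 2023-10-14 to 2024-03-13 tolled the period for 151 days, extending the deadline to 2025-09-30.
The pending criminal prosecution from 2024-10-02 to 2025-04-23 tolled the period for 203 days, extending the deadline to 2026-04-21.
Nothing else in the chronology tolls or restarts the period.
The 2026-01-29 filing precedes the 2026-04-21 deadline; the claim is timely.

TIMELY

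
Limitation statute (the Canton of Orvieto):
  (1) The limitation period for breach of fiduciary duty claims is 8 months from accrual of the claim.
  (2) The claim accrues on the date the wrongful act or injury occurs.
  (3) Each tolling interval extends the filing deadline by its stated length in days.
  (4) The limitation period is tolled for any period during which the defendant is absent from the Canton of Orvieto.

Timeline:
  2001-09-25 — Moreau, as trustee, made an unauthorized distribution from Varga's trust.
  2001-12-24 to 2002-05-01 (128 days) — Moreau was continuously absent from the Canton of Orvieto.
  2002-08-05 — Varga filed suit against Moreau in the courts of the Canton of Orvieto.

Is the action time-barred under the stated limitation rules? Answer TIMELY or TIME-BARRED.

The limitation period began to run on 2001-09-25.
The untolled deadline — 8 months after 2001-09-25 — is 2002-05-25.
The defendant's absence from the jurisdiction from 2001-12-24 to 2002-05-01 tolled the period for 128 days, extending the deadline to 2002-09-30.
Filing on 2002-08-05 beat the 2002-09-30 deadline — the action is timely.

TIMELY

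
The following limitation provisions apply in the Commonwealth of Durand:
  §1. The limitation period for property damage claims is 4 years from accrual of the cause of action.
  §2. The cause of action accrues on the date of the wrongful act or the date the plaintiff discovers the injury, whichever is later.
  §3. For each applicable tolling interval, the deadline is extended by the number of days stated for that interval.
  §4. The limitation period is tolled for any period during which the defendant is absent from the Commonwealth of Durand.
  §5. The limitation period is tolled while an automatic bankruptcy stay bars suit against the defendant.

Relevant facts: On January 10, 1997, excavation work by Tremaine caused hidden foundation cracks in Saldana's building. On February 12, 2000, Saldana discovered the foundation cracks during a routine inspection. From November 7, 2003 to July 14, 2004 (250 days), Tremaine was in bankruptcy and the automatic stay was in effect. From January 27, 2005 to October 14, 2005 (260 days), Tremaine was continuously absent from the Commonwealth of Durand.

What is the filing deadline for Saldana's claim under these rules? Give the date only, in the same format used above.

The claim accrued on February 12, 2000 — the later of the January 10, 1997 act and the February 12, 2000 discovery.
Adding the 4 years base period to February 12, 2000 gives a deadline of February 12, 2004, before any tolling.
The period was tolled for 250 days by the automatic bankruptcy stay (November 7, 2003 to July 14, 2004), pushing the deadline to October 19, 2004.
By the time the defendant's absence from the jurisdiction began on January 27, 2005, the limitation period had already expired on October 19, 2004; that interval cannot revive it.

October 19, 2004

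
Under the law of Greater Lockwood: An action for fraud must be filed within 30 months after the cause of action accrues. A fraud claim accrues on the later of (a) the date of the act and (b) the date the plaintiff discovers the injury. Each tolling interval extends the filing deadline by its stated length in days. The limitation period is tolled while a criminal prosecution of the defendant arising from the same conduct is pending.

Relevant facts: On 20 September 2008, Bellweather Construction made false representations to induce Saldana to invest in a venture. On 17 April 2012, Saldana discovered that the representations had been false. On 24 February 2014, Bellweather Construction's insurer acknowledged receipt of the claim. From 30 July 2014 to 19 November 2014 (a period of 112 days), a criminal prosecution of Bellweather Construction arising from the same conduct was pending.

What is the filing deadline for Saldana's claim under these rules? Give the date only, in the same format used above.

Taking the later of the act (20 September 2008) and discovery (17 April 2012), the claim accrued on 17 April 2012.
30 months from 17 April 2012 is 17 October 2014.
The period was tolled for 112 days by the pending criminal prosecution (30 July 2014 to 19 November 2014), pushing the deadline to 6 February 2015.
Nothing else in the chronology tolls or restarts the period.

6 February 2015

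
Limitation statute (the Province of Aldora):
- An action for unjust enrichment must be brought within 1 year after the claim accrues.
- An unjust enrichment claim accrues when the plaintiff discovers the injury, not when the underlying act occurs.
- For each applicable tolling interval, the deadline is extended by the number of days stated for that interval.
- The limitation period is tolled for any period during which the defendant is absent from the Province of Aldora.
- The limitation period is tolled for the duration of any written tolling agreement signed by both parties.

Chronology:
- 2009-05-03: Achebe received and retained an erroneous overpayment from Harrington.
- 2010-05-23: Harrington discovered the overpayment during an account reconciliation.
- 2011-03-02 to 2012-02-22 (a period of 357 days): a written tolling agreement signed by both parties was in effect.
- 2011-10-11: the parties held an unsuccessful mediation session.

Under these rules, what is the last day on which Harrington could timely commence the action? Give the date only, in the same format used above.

The claim did not accrue until Harrington discovered the injury on 2010-05-23; the 2009-05-03 act date does not start the clock under the stated rule.
The untolled deadline — 1 year after 2010-05-23 — is 2011-05-23.
Because the written tolling agreement ran from 2011-03-02 to 2012-02-22, the deadline is extended by 357 days to 2012-05-14.
Nothing else in the chronology tolls or restarts the period.

2012-05-14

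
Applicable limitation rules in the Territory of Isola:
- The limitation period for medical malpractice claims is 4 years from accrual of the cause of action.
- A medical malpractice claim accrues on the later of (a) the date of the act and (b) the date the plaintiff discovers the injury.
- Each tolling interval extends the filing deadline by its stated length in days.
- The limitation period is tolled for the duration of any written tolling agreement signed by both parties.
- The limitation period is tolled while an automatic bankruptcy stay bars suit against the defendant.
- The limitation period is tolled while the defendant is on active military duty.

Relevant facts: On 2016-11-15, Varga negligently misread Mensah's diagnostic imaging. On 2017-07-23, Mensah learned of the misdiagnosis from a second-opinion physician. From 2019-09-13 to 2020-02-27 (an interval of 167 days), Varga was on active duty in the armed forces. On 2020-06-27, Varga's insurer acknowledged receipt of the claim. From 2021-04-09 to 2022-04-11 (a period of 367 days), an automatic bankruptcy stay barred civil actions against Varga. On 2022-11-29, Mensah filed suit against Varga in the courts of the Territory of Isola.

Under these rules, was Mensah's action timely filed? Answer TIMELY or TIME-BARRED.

TIMELY

Taking the later of the act (2016-11-15) and discovery (2017-07-23), the claim accrued on 2017-07-23.
Adding the 4 years base period to 2017-07-23 gives a deadline of 2021-07-23, before any tolling.
The defendant's active military service from 2019-09-13 to 2020-02-27 tolled the period for 167 days, extending the deadline to 2022-01-06.
The automatic bankruptcy stay from 2021-04-09 to 2022-04-11 tolled the period for 367 days, extending the deadline to 2023-01-08.
The other events in the timeline have no effect on the limitation period under the stated rules.
Mensah filed on 2022-11-29, before the 2023-01-08 deadline, so the action is timely.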